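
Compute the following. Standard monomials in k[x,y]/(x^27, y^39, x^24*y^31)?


k[x,y]/I, I = (x^27, y^39, x^24*y^31)
Rect: 27x39=1053. Corner: (27-24)x(39-31)=24.
dim = 1053-24 = 1029


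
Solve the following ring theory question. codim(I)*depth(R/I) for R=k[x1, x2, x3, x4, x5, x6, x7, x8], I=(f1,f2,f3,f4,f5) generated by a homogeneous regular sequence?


codim=5, depth=dim(R/I)=8-5=3
Product=5*3=15


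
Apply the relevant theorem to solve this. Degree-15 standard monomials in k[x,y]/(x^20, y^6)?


k[x,y], I = (x^20, y^6), d = 15
Need i < 20 and d-i < 6.
Range: 10 <= i <= 15.
H(15) = 6


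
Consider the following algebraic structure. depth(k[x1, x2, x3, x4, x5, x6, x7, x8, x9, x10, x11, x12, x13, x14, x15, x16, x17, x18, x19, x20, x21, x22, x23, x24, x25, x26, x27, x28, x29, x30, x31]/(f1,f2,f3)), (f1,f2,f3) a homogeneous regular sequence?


depth(R)=31
depth(R/I)=31-3=28


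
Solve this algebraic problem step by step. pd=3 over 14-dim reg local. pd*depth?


pd+depth=14
depth=14-3=11
pd*depth=3*11=33


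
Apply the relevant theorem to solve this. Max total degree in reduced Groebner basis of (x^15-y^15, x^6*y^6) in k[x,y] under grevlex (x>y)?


LT(f1)=x^15, LT(f2)=x^6y^6, lcm=x^15y^6
S(f1,f2) = y^6*f1 - x^9*f2 = -y^21
Reduced GB = {f1, f2, y^21}; degrees 15, 12, 21
Max = 21


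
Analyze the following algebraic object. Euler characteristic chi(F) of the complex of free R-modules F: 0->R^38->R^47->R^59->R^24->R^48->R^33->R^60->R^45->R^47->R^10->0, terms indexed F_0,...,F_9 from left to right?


chi = sum (-1)^i * rank:
(-1)^0*38=38
(-1)^1*47=-47
(-1)^2*59=59
(-1)^3*24=-24
(-1)^4*48=48
(-1)^5*33=-33
(-1)^6*60=60
(-1)^7*45=-45
(-1)^8*47=47
(-1)^9*10=-10
chi=93


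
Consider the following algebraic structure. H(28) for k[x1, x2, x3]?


C(d+n-1,n-1)=C(30,2)=435


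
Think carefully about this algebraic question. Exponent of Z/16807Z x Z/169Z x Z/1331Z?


Exponent = lcm of the cyclic orders; pairwise coprime => product.
7^5*13^2*11^3=16807*169*1331=3780549773


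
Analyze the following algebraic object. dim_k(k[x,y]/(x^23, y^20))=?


Basis: x^i*y^j, i<23, j<20
23*20=460


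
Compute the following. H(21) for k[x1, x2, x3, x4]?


C(d+n-1,n-1)=C(24,3)=2024


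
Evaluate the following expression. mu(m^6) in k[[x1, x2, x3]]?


C(n+d-1,d)=C(8,6)=28


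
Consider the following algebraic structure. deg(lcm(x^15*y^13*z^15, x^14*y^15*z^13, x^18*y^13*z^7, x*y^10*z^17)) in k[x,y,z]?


lcm = componentwise max:
x: max(15,14,18,1)=18
y: max(13,15,13,10)=15
z: max(15,13,7,17)=17
Total=18+15+17=50


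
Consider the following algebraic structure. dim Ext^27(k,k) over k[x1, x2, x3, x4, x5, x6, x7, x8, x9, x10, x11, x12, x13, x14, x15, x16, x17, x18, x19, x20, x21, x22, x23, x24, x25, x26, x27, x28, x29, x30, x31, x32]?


C(n,i)=C(32,27)=201376


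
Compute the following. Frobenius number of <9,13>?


gcd(9,13)=1 => F=ab-a-b=9*13-9-13=117-22=95


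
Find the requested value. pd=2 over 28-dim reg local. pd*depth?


pd+depth=28
depth=28-2=26
pd*depth=2*26=52


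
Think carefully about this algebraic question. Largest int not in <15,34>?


gcd(15,34)=1 => F=ab-a-b=15*34-15-34=510-49=461


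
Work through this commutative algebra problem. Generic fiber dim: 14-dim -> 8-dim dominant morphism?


dim(fiber)=dim(X)-dim(Y)=14-8=6


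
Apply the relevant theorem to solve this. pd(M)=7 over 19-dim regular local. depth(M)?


pd+depth=depth(R)=19
depth=19-7=12


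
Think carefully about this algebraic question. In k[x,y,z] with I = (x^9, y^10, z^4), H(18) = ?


Need i<9, j<10, k<4 with i+j+k=18.
For each i, j ranges over max(0,18-i-3)..min(9,18-i):
  i=0: j in [15,9] -> 0
  i=1: j in [14,9] -> 0
  i=2: j in [13,9] -> 0
  i=3: j in [12,9] -> 0
  i=4: j in [11,9] -> 0
  i=5: j in [10,9] -> 0
  i=6: j in [9,9] -> 1
  i=7: j in [8,9] -> 2
  i=8: j in [7,9] -> 3
H(18) = 0+0+0+0+0+0+1+2+3 = 6


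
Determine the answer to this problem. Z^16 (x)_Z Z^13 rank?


rank(M(x)N) = rank(M)*rank(N)
16*13 = 208


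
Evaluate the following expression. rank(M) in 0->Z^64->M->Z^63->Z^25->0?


Alt sum=0:
(-1)^0*64 + (-1)^1*? + (-1)^2*63 + (-1)^3*25=0
rank(M)=102


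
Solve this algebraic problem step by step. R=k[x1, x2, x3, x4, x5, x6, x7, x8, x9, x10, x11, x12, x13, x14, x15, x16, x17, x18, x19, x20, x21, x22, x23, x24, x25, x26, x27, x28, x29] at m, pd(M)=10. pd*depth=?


pd+depth=29
depth=29-10=19
pd*depth=10*19=190


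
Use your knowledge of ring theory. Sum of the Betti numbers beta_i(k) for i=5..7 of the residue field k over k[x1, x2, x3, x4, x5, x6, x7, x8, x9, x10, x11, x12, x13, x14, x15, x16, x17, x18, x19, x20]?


Koszul resolution: beta_i(k)=C(n,i), n=20
C(20,5)=15504, C(20,6)=38760, C(20,7)=77520
Sum=131784


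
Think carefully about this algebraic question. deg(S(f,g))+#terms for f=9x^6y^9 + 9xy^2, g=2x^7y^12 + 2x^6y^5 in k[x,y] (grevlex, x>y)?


LT(f)=9x^6y^9, LT(g)=2x^7y^12
lcm(LM)=x^7y^12
S(f,g) (scaled by 18 to clear denominators) = 2xy^3*f - 9*g = -18x^6y^5 + 18x^2y^5
2 terms, deg 11.
11+2=13


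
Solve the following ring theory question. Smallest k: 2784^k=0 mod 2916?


2784^k mod 2916:
k=1: 2784
k=2: 2844
k=3: 756
k=4: 2268
k=5: 972
k=6: 0
First zero at k = 6


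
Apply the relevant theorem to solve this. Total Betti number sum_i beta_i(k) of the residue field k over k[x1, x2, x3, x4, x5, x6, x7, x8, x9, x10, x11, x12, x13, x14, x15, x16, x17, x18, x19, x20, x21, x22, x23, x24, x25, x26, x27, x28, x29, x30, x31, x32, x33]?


Koszul resolution: beta_i(k)=C(n,i), n=33
sum_i C(33,i) = 2^33 = 8589934592


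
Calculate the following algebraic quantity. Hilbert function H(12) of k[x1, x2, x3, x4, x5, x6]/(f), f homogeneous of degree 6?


C(17,5)-C(11,5)=6188-462=5726


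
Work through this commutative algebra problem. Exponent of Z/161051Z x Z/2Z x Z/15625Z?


Exponent = lcm of the cyclic orders; pairwise coprime => product.
11^5*2^1*5^6=161051*2*15625=5032843750


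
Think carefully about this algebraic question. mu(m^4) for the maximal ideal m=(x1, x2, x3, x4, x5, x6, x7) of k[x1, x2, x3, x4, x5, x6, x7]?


Graded Nakayama: mu(m^d) = dim_k (m^d/m^(d+1)) = #degree-4 monomials in 7 vars
C(n+d-1,d)=C(10,4)=210


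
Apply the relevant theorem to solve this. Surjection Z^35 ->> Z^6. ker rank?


rank(ker) = 35-6 = 29


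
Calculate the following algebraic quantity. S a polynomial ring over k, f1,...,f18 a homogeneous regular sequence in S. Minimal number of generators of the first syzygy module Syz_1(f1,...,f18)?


Regular sequence => Koszul complex is the minimal free resolution.
Syz_1 minimally generated by Koszul relations f_i*e_j - f_j*e_i (i<j): mu(Syz_1) = beta_2 = C(m,2) = m(m-1)/2
m=18
18*17/2 = 153


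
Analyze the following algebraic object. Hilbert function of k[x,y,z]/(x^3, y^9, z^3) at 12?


Need i<3, j<9, k<3 with i+j+k=12.
For each i, j ranges over max(0,12-i-2)..min(8,12-i):
  i=0: j in [10,8] -> 0
  i=1: j in [9,8] -> 0
  i=2: j in [8,8] -> 1
H(12) = 0+0+1 = 1


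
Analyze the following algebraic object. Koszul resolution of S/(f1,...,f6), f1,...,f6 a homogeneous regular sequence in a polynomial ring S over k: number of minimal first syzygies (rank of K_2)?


Regular sequence => Koszul complex is the minimal free resolution.
Syz_1 minimally generated by Koszul relations f_i*e_j - f_j*e_i (i<j): mu(Syz_1) = beta_2 = C(m,2) = m(m-1)/2
m=6
6*5/2 = 15


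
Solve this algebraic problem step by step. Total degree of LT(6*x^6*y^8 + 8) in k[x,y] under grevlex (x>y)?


LT: 6*x^6*y^8
deg_x=6, deg_y=8
Total=6+8=14


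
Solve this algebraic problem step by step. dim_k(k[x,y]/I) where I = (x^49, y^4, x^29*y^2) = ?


k[x,y]/I, I = (x^49, y^4, x^29*y^2)
Rect: 49x4=196. Corner: (49-29)x(4-2)=40.
dim = 196-40 = 156


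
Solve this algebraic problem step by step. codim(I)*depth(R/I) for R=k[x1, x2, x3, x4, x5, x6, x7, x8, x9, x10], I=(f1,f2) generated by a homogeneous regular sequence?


codim=2, depth=dim(R/I)=10-2=8
Product=2*8=16


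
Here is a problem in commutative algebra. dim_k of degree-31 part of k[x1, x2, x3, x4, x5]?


C(d+n-1,n-1)=C(35,4)=52360


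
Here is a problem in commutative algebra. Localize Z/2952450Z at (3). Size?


3-primary part: 2952450=3^10*50
Size=3^10=59049


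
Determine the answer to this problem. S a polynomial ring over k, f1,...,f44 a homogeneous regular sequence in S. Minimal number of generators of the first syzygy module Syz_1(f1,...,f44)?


Regular sequence => Koszul complex is the minimal free resolution.
Syz_1 minimally generated by Koszul relations f_i*e_j - f_j*e_i (i<j): mu(Syz_1) = beta_2 = C(m,2) = m(m-1)/2
m=44
44*43/2 = 946


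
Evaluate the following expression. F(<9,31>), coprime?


gcd(9,31)=1 => F=ab-a-b=9*31-9-31=279-40=239


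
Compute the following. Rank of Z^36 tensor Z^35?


rank(M(x)N) = rank(M)*rank(N)
36*35 = 1260


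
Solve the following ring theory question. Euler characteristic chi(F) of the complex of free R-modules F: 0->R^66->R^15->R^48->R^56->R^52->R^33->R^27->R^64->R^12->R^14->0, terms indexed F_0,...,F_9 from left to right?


chi = sum (-1)^i * rank:
(-1)^0*66=66
(-1)^1*15=-15
(-1)^2*48=48
(-1)^3*56=-56
(-1)^4*52=52
(-1)^5*33=-33
(-1)^6*27=27
(-1)^7*64=-64
(-1)^8*12=12
(-1)^9*14=-14
chi=23


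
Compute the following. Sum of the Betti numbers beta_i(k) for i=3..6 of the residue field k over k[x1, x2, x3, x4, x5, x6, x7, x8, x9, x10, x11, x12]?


Koszul resolution: beta_i(k)=C(n,i), n=12
C(12,3)=220, C(12,4)=495, C(12,5)=792, C(12,6)=924
Sum=2431


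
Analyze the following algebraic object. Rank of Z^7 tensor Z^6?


rank(M(x)N) = rank(M)*rank(N)
7*6 = 42


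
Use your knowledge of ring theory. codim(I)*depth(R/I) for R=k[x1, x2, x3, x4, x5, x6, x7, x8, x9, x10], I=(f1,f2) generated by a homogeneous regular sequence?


codim=2, depth=dim(R/I)=10-2=8
Product=2*8=16


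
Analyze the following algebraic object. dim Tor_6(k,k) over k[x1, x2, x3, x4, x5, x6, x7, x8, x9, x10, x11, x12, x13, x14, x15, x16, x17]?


Koszul: C(n,i)=C(17,6)=12376


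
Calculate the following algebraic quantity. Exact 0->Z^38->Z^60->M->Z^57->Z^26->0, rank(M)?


Alt sum=0:
(-1)^0*38 + (-1)^1*60 + (-1)^2*? + (-1)^3*57 + (-1)^4*26=0
rank(M)=53


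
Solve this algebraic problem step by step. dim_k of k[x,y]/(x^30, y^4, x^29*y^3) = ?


k[x,y]/I, I = (x^30, y^4, x^29*y^3)
Rect: 30x4=120. Corner: (30-29)x(4-3)=1.
dim = 120-1 = 119


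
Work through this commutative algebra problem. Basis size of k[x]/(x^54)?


Basis: 1,x,...,x^53
dim=54


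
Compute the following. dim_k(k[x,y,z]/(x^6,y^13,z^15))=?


Basis: x^iy^jz^k, i<6,j<13,k<15
6*13*15=1170


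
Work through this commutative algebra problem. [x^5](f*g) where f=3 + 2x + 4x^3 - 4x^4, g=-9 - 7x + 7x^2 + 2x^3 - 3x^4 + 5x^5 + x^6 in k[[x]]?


[x^5] = sum a_i*b_j, i+j=5
  3*5=15
  2*-3=-6
  4*7=28
  -4*-7=28
Sum=65


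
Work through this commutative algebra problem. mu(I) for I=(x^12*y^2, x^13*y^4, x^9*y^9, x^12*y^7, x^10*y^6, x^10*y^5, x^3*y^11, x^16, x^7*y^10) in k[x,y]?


Remove redundant (divisible by others).
x^13*y^4 redundant.
x^12*y^7 redundant.
x^10*y^6 redundant.
Min: x^16, x^12*y^2, x^10*y^5, x^9*y^9, x^7*y^10, x^3*y^11
Count=6


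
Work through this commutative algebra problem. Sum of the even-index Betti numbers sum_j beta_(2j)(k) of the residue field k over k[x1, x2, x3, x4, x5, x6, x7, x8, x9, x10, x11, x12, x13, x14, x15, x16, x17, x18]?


Koszul resolution: beta_i(k)=C(n,i), n=18
sum_even C(18,i) = 2^(n-1) = 2^17 = 131072


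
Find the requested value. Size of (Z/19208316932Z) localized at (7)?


7-primary part: 19208316932=7^10*68
Size=7^10=282475249


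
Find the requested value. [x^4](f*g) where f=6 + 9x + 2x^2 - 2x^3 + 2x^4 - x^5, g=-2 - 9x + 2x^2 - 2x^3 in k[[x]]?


[x^4] = sum a_i*b_j, i+j=4
  9*-2=-18
  2*2=4
  -2*-9=18
  2*-2=-4
Sum=0


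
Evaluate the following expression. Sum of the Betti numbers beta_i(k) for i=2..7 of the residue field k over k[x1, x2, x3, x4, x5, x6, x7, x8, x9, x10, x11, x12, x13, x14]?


Koszul resolution: beta_i(k)=C(n,i), n=14
C(14,2)=91, C(14,3)=364, C(14,4)=1001, C(14,5)=2002, C(14,6)=3003, C(14,7)=3432
Sum=9893


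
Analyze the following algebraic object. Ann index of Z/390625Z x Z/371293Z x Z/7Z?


Exponent = lcm of the cyclic orders; pairwise coprime => product.
5^8*13^5*7^1=390625*371293*7=1015254296875


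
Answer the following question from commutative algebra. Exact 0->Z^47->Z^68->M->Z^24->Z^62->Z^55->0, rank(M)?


Alt sum=0:
(-1)^0*47 + (-1)^1*68 + (-1)^2*? + (-1)^3*24 + (-1)^4*62 + (-1)^5*55=0
rank(M)=38


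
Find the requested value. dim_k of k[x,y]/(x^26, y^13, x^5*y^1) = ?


k[x,y]/I, I = (x^26, y^13, x^5*y^1)
Rect: 26x13=338. Corner: (26-5)x(13-1)=252.
dim = 338-252 = 86


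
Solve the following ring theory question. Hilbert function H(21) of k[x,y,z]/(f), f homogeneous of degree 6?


C(23,2)-C(17,2)=253-136=117


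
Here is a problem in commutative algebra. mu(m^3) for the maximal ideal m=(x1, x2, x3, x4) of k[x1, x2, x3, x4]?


Graded Nakayama: mu(m^d) = dim_k (m^d/m^(d+1)) = #degree-3 monomials in 4 vars
C(n+d-1,d)=C(6,3)=20


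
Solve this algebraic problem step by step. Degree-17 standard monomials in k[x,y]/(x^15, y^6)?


k[x,y], I = (x^15, y^6), d = 17
Need i < 15 and d-i < 6.
Range: 12 <= i <= 14.
H(17) = 3


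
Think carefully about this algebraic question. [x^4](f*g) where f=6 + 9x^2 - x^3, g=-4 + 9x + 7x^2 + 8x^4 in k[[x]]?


[x^4] = sum a_i*b_j, i+j=4
  6*8=48
  9*7=63
  -1*9=-9
Sum=102


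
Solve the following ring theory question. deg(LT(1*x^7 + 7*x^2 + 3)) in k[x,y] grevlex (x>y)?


LT: 1*x^7
deg_x=7, deg_y=0
Total=7+0=7


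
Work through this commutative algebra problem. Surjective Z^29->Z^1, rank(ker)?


rank(ker) = 29-1 = 28


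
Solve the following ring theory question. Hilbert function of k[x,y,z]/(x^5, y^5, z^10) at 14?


Need i<5, j<5, k<10 with i+j+k=14.
For each i, j ranges over max(0,14-i-9)..min(4,14-i):
  i=0: j in [5,4] -> 0
  i=1: j in [4,4] -> 1
  i=2: j in [3,4] -> 2
  i=3: j in [2,4] -> 3
  i=4: j in [1,4] -> 4
H(14) = 0+1+2+3+4 = 10


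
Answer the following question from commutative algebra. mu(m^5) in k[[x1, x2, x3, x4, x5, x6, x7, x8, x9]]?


C(n+d-1,d)=C(13,5)=1287


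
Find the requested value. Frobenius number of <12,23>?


gcd(12,23)=1 => F=ab-a-b=12*23-12-23=276-35=241


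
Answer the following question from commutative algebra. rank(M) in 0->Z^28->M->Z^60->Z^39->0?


Alt sum=0:
(-1)^0*28 + (-1)^1*? + (-1)^2*60 + (-1)^3*39=0
rank(M)=49


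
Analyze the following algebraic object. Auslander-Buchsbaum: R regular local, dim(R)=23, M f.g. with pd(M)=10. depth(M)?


pd+depth=depth(R)=23
depth=23-10=13


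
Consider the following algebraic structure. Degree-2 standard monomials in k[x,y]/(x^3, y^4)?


k[x,y], I = (x^3, y^4), d = 2
Need i < 3 and d-i < 4.
Range: 0 <= i <= 2.
H(2) = 3


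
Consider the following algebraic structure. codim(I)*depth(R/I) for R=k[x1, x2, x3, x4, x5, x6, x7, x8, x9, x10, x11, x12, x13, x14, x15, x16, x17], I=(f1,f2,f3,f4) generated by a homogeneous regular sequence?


codim=4, depth=dim(R/I)=17-4=13
Product=4*13=52


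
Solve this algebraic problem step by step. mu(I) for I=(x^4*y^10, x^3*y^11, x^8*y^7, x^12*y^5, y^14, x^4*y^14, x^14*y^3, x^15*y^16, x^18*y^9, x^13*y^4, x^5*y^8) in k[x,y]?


Remove redundant (divisible by others).
x^15*y^16 redundant.
x^18*y^9 redundant.
x^4*y^14 redundant.
Min: x^14*y^3, x^13*y^4, x^12*y^5, x^8*y^7, x^5*y^8, x^4*y^10, x^3*y^11, y^14
Count=8


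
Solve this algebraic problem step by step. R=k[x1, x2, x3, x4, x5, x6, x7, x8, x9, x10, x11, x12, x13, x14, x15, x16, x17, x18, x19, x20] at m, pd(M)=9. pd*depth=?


pd+depth=20
depth=20-9=11
pd*depth=9*11=99


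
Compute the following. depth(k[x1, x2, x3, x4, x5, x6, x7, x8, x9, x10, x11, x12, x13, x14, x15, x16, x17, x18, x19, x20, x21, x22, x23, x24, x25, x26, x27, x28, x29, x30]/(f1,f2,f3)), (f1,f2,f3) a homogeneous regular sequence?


depth(R)=30
depth(R/I)=30-3=27


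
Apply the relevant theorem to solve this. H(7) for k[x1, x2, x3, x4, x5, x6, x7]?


C(d+n-1,n-1)=C(13,6)=1716


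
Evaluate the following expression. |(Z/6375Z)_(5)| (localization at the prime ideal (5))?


5-primary part: 6375=5^3*51
Size=5^3=125


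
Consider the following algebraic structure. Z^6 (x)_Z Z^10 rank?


rank(M(x)N) = rank(M)*rank(N)
6*10 = 60


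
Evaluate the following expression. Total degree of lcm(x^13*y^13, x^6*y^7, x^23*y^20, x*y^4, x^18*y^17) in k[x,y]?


lcm = componentwise max:
x: max(13,6,23,1,18)=23
y: max(13,7,20,4,17)=20
Total=23+20=43


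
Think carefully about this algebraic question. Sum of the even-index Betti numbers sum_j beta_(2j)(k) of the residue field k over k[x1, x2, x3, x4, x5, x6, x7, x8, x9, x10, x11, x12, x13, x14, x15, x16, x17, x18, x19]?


Koszul resolution: beta_i(k)=C(n,i), n=19
sum_even C(19,i) = 2^(n-1) = 2^18 = 262144


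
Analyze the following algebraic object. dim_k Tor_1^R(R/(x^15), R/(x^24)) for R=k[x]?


Tor_1(R/I,R/J)=(I cap J)/IJ=(x^24)/(x^39)
dim=39-24=min(15,24)=15


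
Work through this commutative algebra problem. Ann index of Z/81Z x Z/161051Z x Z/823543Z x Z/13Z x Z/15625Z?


Exponent = lcm of the cyclic orders; pairwise coprime => product.
3^4*11^5*7^7*13^1*5^6=81*161051*823543*13*15625=2182217846073890625


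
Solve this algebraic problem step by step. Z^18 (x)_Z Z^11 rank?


rank(M(x)N) = rank(M)*rank(N)
18*11 = 198


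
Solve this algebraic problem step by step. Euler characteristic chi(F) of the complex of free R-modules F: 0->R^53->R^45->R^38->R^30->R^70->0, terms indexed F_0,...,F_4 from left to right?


chi = sum (-1)^i * rank:
(-1)^0*53=53
(-1)^1*45=-45
(-1)^2*38=38
(-1)^3*30=-30
(-1)^4*70=70
chi=86


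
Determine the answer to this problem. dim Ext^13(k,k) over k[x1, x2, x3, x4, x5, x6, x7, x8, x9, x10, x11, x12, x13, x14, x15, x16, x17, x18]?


C(n,i)=C(18,13)=8568


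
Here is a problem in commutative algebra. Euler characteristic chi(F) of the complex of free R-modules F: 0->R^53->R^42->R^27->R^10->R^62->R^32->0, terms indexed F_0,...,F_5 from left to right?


chi = sum (-1)^i * rank:
(-1)^0*53=53
(-1)^1*42=-42
(-1)^2*27=27
(-1)^3*10=-10
(-1)^4*62=62
(-1)^5*32=-32
chi=58


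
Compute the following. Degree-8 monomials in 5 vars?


C(d+n-1,n-1)=C(12,4)=495


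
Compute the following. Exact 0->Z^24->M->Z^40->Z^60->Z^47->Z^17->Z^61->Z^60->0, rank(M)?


Alt sum=0:
(-1)^0*24 + (-1)^1*? + (-1)^2*40 + (-1)^3*60 + (-1)^4*47 + (-1)^5*17 + (-1)^6*61 + (-1)^7*60=0
rank(M)=35


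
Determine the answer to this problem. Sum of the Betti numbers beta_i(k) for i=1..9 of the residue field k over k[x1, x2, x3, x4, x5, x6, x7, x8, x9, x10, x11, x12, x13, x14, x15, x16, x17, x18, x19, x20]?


Koszul resolution: beta_i(k)=C(n,i), n=20
C(20,1)=20, C(20,2)=190, C(20,3)=1140, C(20,4)=4845, C(20,5)=15504, C(20,6)=38760, C(20,7)=77520, C(20,8)=125970, C(20,9)=167960
Sum=431909


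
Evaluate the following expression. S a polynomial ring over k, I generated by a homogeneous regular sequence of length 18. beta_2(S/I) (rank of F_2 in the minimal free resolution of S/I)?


Regular sequence => Koszul complex is the minimal free resolution.
Syz_1 minimally generated by Koszul relations f_i*e_j - f_j*e_i (i<j): mu(Syz_1) = beta_2 = C(m,2) = m(m-1)/2
m=18
18*17/2 = 153


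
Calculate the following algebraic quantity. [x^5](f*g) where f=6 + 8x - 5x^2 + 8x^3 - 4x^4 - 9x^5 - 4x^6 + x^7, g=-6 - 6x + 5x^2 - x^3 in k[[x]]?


[x^5] = sum a_i*b_j, i+j=5
  -5*-1=5
  8*5=40
  -4*-6=24
  -9*-6=54
Sum=123


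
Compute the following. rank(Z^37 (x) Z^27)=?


rank(M(x)N) = rank(M)*rank(N)
37*27 = 999


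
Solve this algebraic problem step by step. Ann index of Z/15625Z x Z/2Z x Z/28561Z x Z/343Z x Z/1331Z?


Exponent = lcm of the cyclic orders; pairwise coprime => product.
5^6*2^1*13^4*7^3*11^3=15625*2*28561*343*1331=407469969156250


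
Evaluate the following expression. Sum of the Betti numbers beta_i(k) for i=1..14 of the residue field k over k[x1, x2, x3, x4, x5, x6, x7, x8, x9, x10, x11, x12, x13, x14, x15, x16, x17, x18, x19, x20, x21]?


Koszul resolution: beta_i(k)=C(n,i), n=21
C(21,1)=21, C(21,2)=210, C(21,3)=1330, C(21,4)=5985, C(21,5)=20349, C(21,6)=54264, C(21,7)=116280, C(21,8)=203490, C(21,9)=293930, C(21,10)=352716, C(21,11)=352716, C(21,12)=293930, C(21,13)=203490, C(21,14)=116280
Sum=2014991


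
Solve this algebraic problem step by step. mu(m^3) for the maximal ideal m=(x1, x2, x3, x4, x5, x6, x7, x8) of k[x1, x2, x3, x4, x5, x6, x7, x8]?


Graded Nakayama: mu(m^d) = dim_k (m^d/m^(d+1)) = #degree-3 monomials in 8 vars
C(n+d-1,d)=C(10,3)=120


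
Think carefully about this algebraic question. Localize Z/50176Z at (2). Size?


2-primary part: 50176=2^10*49
Size=2^10=1024


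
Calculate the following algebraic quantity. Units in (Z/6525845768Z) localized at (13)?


Local ring = Z/815730721Z.
phi(815730721) = 13^7*(13-1) = 752982204


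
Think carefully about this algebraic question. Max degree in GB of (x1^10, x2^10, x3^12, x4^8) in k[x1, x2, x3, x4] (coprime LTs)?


Pure powers, coprime LTs => already GB.
Degrees: 10, 10, 12, 8
Max=12


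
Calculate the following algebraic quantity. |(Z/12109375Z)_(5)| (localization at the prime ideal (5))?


5-primary part: 12109375=5^8*31
Size=5^8=390625


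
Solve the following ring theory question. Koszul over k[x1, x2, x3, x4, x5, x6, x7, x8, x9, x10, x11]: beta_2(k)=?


C(n,i)=C(11,2)=55


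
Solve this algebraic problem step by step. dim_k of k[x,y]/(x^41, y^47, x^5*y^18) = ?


k[x,y]/I, I = (x^41, y^47, x^5*y^18)
Rect: 41x47=1927. Corner: (41-5)x(47-18)=1044.
dim = 1927-1044 = 883


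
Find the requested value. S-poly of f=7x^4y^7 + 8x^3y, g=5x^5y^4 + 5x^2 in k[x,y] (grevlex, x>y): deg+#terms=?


LT(f)=7x^4y^7, LT(g)=5x^5y^4
lcm(LM)=x^5y^7
S(f,g) (scaled by 35 to clear denominators) = 5x*f - 7y^3*g = 40x^4y - 35x^2y^3
2 terms, deg 5.
5+2=7


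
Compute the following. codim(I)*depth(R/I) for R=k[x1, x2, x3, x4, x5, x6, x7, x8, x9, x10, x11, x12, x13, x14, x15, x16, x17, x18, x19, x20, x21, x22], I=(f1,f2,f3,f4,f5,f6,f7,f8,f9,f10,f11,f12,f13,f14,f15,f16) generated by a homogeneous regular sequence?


codim=16, depth=dim(R/I)=22-16=6
Product=16*6=96


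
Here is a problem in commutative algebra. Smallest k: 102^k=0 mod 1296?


102^k mod 1296:
k=1: 102
k=2: 36
k=3: 1080
k=4: 0
First zero at k = 4


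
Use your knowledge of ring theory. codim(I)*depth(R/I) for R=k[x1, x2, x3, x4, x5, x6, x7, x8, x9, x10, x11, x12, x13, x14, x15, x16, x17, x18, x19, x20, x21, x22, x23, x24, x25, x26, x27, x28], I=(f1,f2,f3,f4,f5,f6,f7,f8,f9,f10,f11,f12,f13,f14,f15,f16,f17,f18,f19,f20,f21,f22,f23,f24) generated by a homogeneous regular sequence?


codim=24, depth=dim(R/I)=28-24=4
Product=24*4=96


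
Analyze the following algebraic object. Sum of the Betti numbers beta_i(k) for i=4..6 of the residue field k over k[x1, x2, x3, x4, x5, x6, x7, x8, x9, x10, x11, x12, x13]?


Koszul resolution: beta_i(k)=C(n,i), n=13
C(13,4)=715, C(13,5)=1287, C(13,6)=1716
Sum=3718


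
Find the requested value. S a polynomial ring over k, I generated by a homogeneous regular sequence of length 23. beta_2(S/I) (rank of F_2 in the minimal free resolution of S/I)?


Regular sequence => Koszul complex is the minimal free resolution.
Syz_1 minimally generated by Koszul relations f_i*e_j - f_j*e_i (i<j): mu(Syz_1) = beta_2 = C(m,2) = m(m-1)/2
m=23
23*22/2 = 253


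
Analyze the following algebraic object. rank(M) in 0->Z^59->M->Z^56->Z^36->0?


Alt sum=0:
(-1)^0*59 + (-1)^1*? + (-1)^2*56 + (-1)^3*36=0
rank(M)=79


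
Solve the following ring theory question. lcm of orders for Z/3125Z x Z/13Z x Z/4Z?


Exponent = lcm of the cyclic orders; pairwise coprime => product.
5^5*13^1*2^2=3125*13*4=162500


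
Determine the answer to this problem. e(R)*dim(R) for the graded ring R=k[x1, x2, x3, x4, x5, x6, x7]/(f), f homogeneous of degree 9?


e(R)=deg(f)=9, dim(R)=7-1=6
e*dim=9*6=54


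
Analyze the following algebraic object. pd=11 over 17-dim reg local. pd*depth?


pd+depth=17
depth=17-11=6
pd*depth=11*6=66


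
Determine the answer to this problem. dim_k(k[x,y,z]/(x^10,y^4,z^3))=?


Basis: x^iy^jz^k, i<10,j<4,k<3
10*4*3=120


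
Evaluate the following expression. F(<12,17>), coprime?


gcd(12,17)=1 => F=ab-a-b=12*17-12-17=204-29=175


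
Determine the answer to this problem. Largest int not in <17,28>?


gcd(17,28)=1 => F=ab-a-b=17*28-17-28=476-45=431


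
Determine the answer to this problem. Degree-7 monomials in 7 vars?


C(d+n-1,n-1)=C(13,6)=1716


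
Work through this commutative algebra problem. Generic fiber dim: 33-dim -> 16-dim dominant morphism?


dim(fiber)=dim(X)-dim(Y)=33-16=17


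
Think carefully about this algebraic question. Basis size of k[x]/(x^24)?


Basis: 1,x,...,x^23
dim=24


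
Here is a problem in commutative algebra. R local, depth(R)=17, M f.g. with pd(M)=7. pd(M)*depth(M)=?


pd+depth=17
depth=17-7=10
pd*depth=7*10=70


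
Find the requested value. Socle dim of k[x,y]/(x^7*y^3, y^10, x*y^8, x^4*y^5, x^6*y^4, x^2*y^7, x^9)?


Socle = ann(m) = span of standard monomials u with x*u, y*u in I (staircase corners).
Minimal generators: x^9, x^7*y^3, x^6*y^4, x^4*y^5, x^2*y^7, x*y^8, y^10
Corners: y^9, xy^7, x^3y^6, x^5y^4, x^6y^3, x^8y^2
Socle dim=6


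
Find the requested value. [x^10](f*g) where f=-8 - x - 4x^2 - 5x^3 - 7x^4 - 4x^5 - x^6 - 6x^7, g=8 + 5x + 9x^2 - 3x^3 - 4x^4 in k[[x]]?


[x^10] = sum a_i*b_j, i+j=10
  -1*-4=4
  -6*-3=18
Sum=22


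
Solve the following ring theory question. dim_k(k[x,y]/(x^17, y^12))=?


Basis: x^i*y^j, i<17, j<12
17*12=204


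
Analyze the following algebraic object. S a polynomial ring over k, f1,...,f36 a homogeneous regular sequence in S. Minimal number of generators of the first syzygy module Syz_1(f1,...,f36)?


Regular sequence => Koszul complex is the minimal free resolution.
Syz_1 minimally generated by Koszul relations f_i*e_j - f_j*e_i (i<j): mu(Syz_1) = beta_2 = C(m,2) = m(m-1)/2
m=36
36*35/2 = 630


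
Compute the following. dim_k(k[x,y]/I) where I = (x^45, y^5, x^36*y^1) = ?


k[x,y]/I, I = (x^45, y^5, x^36*y^1)
Rect: 45x5=225. Corner: (45-36)x(5-1)=36.
dim = 225-36 = 189


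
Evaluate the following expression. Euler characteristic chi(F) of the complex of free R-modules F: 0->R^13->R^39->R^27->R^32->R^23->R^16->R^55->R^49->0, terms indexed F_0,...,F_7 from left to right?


chi = sum (-1)^i * rank:
(-1)^0*13=13
(-1)^1*39=-39
(-1)^2*27=27
(-1)^3*32=-32
(-1)^4*23=23
(-1)^5*16=-16
(-1)^6*55=55
(-1)^7*49=-49
chi=-18


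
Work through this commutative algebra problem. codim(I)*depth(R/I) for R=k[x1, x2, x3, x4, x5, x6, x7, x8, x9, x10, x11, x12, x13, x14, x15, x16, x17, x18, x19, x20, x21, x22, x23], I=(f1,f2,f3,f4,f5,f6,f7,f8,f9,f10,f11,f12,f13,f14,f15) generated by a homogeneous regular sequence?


codim=15, depth=dim(R/I)=23-15=8
Product=15*8=120


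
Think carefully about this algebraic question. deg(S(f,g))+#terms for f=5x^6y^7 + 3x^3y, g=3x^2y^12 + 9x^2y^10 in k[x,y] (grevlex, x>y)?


LT(f)=5x^6y^7, LT(g)=3x^2y^12
lcm(LM)=x^6y^12
S(f,g) (scaled by 15 to clear denominators) = 3y^5*f - 5x^4*g = -45x^6y^10 + 9x^3y^6
2 terms, deg 16.
16+2=18


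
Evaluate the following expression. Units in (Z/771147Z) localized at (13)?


Local ring = Z/28561Z.
phi(28561) = 13^3*(13-1) = 26364


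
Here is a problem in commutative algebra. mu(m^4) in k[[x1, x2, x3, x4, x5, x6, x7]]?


C(n+d-1,d)=C(10,4)=210


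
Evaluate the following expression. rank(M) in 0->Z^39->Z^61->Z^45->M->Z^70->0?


Alt sum=0:
(-1)^0*39 + (-1)^1*61 + (-1)^2*45 + (-1)^3*? + (-1)^4*70=0
rank(M)=93


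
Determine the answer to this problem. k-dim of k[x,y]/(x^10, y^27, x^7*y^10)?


k[x,y]/I, I = (x^10, y^27, x^7*y^10)
Rect: 10x27=270. Corner: (10-7)x(27-10)=51.
dim = 270-51 = 219


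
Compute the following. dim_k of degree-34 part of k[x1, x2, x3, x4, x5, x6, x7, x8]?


C(d+n-1,n-1)=C(41,7)=22481940


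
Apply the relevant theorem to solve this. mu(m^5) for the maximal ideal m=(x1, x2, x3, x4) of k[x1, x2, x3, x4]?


Graded Nakayama: mu(m^d) = dim_k (m^d/m^(d+1)) = #degree-5 monomials in 4 vars
C(n+d-1,d)=C(8,5)=56


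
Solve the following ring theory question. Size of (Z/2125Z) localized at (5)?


5-primary part: 2125=5^3*17
Size=5^3=125


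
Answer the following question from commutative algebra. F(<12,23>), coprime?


gcd(12,23)=1 => F=ab-a-b=12*23-12-23=276-35=241


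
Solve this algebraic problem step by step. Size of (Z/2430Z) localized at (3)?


3-primary part: 2430=3^5*10
Size=3^5=243


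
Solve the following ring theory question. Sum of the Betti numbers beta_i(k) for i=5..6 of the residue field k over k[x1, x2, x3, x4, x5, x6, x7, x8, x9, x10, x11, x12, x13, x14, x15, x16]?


Koszul resolution: beta_i(k)=C(n,i), n=16
C(16,5)=4368, C(16,6)=8008
Sum=12376


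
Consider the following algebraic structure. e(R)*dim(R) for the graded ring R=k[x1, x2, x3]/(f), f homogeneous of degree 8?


e(R)=deg(f)=8, dim(R)=3-1=2
e*dim=8*2=16


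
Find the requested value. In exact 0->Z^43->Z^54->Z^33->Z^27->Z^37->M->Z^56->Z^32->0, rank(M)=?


Alt sum=0:
(-1)^0*43 + (-1)^1*54 + (-1)^2*33 + (-1)^3*27 + (-1)^4*37 + (-1)^5*? + (-1)^6*56 + (-1)^7*32=0
rank(M)=56


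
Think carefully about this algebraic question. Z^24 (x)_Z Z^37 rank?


rank(M(x)N) = rank(M)*rank(N)
24*37 = 888


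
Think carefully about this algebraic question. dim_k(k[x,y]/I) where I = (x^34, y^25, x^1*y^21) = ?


k[x,y]/I, I = (x^34, y^25, x^1*y^21)
Rect: 34x25=850. Corner: (34-1)x(25-21)=132.
dim = 850-132 = 718


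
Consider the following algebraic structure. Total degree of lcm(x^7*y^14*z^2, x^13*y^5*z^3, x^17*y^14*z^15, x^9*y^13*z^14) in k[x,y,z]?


lcm = componentwise max:
x: max(7,13,17,9)=17
y: max(14,5,14,13)=14
z: max(2,3,15,14)=15
Total=17+14+15=46


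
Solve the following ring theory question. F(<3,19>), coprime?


gcd(3,19)=1 => F=ab-a-b=3*19-3-19=57-22=35


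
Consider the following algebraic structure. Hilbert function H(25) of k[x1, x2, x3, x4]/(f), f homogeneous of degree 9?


C(28,3)-C(19,3)=3276-969=2307


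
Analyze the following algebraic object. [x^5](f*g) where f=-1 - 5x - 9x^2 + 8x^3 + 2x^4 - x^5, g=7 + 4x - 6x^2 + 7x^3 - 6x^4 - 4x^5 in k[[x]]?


[x^5] = sum a_i*b_j, i+j=5
  -1*-4=4
  -5*-6=30
  -9*7=-63
  8*-6=-48
  2*4=8
  -1*7=-7
Sum=-76


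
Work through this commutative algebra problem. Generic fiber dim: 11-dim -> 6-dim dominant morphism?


dim(fiber)=dim(X)-dim(Y)=11-6=5


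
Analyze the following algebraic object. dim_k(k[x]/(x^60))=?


Basis: 1,x,...,x^59
dim=60


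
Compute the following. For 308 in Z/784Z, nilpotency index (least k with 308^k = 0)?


308^k mod 784:
k=1: 308
k=2: 0
First zero at k = 2


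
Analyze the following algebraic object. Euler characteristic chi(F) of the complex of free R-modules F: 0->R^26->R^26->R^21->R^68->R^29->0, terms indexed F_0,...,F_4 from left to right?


chi = sum (-1)^i * rank:
(-1)^0*26=26
(-1)^1*26=-26
(-1)^2*21=21
(-1)^3*68=-68
(-1)^4*29=29
chi=-18


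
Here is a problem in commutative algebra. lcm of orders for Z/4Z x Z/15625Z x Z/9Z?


Exponent = lcm of the cyclic orders; pairwise coprime => product.
2^2*5^6*3^2=4*15625*9=562500


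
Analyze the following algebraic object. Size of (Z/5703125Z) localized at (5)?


5-primary part: 5703125=5^7*73
Size=5^7=78125


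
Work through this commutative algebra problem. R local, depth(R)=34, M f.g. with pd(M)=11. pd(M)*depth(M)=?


pd+depth=34
depth=34-11=23
pd*depth=11*23=253


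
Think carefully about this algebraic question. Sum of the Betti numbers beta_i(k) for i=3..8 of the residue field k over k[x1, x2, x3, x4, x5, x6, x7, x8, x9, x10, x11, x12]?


Koszul resolution: beta_i(k)=C(n,i), n=12
C(12,3)=220, C(12,4)=495, C(12,5)=792, C(12,6)=924, C(12,7)=792, C(12,8)=495
Sum=3718


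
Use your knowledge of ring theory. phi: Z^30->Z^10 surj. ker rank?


rank(ker) = 30-10 = 20


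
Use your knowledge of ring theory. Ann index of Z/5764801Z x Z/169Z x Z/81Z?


Exponent = lcm of the cyclic orders; pairwise coprime => product.
7^8*13^2*3^4=5764801*169*81=78914360889


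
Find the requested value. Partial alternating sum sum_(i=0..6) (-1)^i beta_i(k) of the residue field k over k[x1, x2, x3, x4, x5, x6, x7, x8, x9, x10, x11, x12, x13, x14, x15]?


Koszul resolution: beta_i(k)=C(n,i), n=15
sum_(i=0..p) (-1)^i C(n,i) = (-1)^p C(n-1,p)
(-1)^6*C(14,6) = (-1)^6*3003 = 3003


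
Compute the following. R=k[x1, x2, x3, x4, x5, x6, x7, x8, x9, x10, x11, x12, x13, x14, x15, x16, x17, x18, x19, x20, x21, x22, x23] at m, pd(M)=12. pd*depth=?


pd+depth=23
depth=23-12=11
pd*depth=12*11=132


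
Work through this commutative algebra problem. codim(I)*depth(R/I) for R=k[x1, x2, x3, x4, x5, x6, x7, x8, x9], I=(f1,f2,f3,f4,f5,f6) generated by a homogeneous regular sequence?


codim=6, depth=dim(R/I)=9-6=3
Product=6*3=18


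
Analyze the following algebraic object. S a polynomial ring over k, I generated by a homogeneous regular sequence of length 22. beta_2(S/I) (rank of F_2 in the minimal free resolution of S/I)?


Regular sequence => Koszul complex is the minimal free resolution.
Syz_1 minimally generated by Koszul relations f_i*e_j - f_j*e_i (i<j): mu(Syz_1) = beta_2 = C(m,2) = m(m-1)/2
m=22
22*21/2 = 231


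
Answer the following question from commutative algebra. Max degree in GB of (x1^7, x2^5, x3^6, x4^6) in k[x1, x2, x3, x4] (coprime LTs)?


Pure powers, coprime LTs => already GB.
Degrees: 7, 5, 6, 6
Max=7


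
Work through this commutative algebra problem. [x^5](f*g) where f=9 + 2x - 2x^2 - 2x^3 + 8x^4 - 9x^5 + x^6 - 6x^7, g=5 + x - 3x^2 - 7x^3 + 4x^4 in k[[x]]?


[x^5] = sum a_i*b_j, i+j=5
  2*4=8
  -2*-7=14
  -2*-3=6
  8*1=8
  -9*5=-45
Sum=-9


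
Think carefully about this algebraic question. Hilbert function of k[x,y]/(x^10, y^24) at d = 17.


k[x,y], I = (x^10, y^24), d = 17
Need i < 10 and d-i < 24.
Range: 0 <= i <= 9.
H(17) = 10


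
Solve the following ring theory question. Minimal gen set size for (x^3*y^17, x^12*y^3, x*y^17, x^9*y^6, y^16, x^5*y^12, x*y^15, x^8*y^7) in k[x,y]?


Remove redundant (divisible by others).
x^3*y^17 redundant.
x*y^17 redundant.
Min: x^12*y^3, x^9*y^6, x^8*y^7, x^5*y^12, x*y^15, y^16
Count=6


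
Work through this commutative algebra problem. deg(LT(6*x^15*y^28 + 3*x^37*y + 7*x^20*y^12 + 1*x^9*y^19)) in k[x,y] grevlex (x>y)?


LT: 6*x^15*y^28
deg_x=15, deg_y=28
Total=15+28=43


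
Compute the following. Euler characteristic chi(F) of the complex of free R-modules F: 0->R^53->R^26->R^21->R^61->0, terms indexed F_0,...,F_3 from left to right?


chi = sum (-1)^i * rank:
(-1)^0*53=53
(-1)^1*26=-26
(-1)^2*21=21
(-1)^3*61=-61
chi=-13


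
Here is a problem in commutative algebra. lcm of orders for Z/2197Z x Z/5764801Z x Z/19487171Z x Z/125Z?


Exponent = lcm of the cyclic orders; pairwise coprime => product.
13^3*7^8*11^7*5^3=2197*5764801*19487171*125=30851279915116535875


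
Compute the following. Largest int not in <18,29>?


gcd(18,29)=1 => F=ab-a-b=18*29-18-29=522-47=475


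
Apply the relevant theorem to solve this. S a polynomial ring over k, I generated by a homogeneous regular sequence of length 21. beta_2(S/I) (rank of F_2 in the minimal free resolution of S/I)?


Regular sequence => Koszul complex is the minimal free resolution.
Syz_1 minimally generated by Koszul relations f_i*e_j - f_j*e_i (i<j): mu(Syz_1) = beta_2 = C(m,2) = m(m-1)/2
m=21
21*20/2 = 210


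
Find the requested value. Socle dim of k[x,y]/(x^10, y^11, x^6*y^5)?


Socle = ann(m) = span of standard monomials u with x*u, y*u in I (staircase corners).
Minimal generators: x^10, x^6*y^5, y^11
Corners: x^5y^10, x^9y^4
Socle dim=2


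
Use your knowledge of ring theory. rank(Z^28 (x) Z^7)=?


rank(M(x)N) = rank(M)*rank(N)
28*7 = 196


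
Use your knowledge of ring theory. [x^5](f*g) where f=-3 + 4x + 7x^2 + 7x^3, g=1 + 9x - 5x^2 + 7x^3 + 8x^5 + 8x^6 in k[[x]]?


[x^5] = sum a_i*b_j, i+j=5
  -3*8=-24
  7*7=49
  7*-5=-35
Sum=-10


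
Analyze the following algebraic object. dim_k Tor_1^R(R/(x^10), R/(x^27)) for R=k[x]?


Tor_1(R/I,R/J)=(I cap J)/IJ=(x^27)/(x^37)
dim=37-27=min(10,27)=10


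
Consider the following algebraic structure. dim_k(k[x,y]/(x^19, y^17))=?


Basis: x^i*y^j, i<19, j<17
19*17=323


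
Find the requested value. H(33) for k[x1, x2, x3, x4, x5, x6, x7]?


C(d+n-1,n-1)=C(39,6)=3262623


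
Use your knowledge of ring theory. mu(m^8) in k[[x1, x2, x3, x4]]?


C(n+d-1,d)=C(11,8)=165


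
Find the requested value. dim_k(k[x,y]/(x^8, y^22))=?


Basis: x^i*y^j, i<8, j<22
8*22=176


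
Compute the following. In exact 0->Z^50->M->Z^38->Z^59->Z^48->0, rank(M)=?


Alt sum=0:
(-1)^0*50 + (-1)^1*? + (-1)^2*38 + (-1)^3*59 + (-1)^4*48=0
rank(M)=77


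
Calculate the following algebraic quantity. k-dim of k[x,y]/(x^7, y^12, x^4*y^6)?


k[x,y]/I, I = (x^7, y^12, x^4*y^6)
Rect: 7x12=84. Corner: (7-4)x(12-6)=18.
dim = 84-18 = 66


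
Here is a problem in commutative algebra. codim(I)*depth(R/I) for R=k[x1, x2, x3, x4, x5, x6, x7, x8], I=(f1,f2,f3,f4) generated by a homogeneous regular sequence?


codim=4, depth=dim(R/I)=8-4=4
Product=4*4=16


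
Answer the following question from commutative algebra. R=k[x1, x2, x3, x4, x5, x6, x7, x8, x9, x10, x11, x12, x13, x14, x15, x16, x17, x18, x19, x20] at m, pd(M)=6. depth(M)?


pd+depth=depth(R)=20
depth=20-6=14


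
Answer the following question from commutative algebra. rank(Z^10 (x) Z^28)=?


rank(M(x)N) = rank(M)*rank(N)
10*28 = 280


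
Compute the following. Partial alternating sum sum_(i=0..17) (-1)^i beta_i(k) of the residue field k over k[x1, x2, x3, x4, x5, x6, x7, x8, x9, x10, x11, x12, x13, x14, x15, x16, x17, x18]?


Koszul resolution: beta_i(k)=C(n,i), n=18
sum_(i=0..p) (-1)^i C(n,i) = (-1)^p C(n-1,p)
(-1)^17*C(17,17) = (-1)^17*1 = -1


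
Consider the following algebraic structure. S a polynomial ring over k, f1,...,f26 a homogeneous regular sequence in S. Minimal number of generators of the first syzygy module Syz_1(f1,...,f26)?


Regular sequence => Koszul complex is the minimal free resolution.
Syz_1 minimally generated by Koszul relations f_i*e_j - f_j*e_i (i<j): mu(Syz_1) = beta_2 = C(m,2) = m(m-1)/2
m=26
26*25/2 = 325


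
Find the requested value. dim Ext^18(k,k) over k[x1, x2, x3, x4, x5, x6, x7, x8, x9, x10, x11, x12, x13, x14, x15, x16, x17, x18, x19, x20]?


C(n,i)=C(20,18)=190


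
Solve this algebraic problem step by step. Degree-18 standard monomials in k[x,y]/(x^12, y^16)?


k[x,y], I = (x^12, y^16), d = 18
Need i < 12 and d-i < 16.
Range: 3 <= i <= 11.
H(18) = 9


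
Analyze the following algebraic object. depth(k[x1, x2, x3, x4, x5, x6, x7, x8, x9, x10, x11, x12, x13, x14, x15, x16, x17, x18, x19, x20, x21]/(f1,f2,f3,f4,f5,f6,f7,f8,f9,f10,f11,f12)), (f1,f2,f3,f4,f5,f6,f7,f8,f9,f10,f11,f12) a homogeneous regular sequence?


depth(R)=21
depth(R/I)=21-12=9


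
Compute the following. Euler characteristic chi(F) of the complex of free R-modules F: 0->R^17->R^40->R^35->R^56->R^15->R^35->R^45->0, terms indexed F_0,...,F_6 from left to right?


chi = sum (-1)^i * rank:
(-1)^0*17=17
(-1)^1*40=-40
(-1)^2*35=35
(-1)^3*56=-56
(-1)^4*15=15
(-1)^5*35=-35
(-1)^6*45=45
chi=-19
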